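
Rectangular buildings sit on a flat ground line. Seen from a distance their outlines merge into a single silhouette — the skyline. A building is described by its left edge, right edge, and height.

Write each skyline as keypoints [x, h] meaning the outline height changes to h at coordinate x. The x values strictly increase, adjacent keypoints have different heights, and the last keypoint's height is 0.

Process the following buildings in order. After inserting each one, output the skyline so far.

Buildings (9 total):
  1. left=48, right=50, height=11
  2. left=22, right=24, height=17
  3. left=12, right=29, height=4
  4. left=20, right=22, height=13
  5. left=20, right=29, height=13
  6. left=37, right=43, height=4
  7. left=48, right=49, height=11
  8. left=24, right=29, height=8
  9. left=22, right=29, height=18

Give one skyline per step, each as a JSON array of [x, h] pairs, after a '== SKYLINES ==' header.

== SKYLINES ==
[[48,11],[50,0]]
[[22,17],[24,0],[48,11],[50,0]]
[[12,4],[22,17],[24,4],[29,0],[48,11],[50,0]]
[[12,4],[20,13],[22,17],[24,4],[29,0],[48,11],[50,0]]
[[12,4],[20,13],[22,17],[24,13],[29,0],[48,11],[50,0]]
[[12,4],[20,13],[22,17],[24,13],[29,0],[37,4],[43,0],[48,11],[50,0]]
[[12,4],[20,13],[22,17],[24,13],[29,0],[37,4],[43,0],[48,11],[50,0]]
[[12,4],[20,13],[22,17],[24,13],[29,0],[37,4],[43,0],[48,11],[50,0]]
[[12,4],[20,13],[22,18],[29,0],[37,4],[43,0],[48,11],[50,0]]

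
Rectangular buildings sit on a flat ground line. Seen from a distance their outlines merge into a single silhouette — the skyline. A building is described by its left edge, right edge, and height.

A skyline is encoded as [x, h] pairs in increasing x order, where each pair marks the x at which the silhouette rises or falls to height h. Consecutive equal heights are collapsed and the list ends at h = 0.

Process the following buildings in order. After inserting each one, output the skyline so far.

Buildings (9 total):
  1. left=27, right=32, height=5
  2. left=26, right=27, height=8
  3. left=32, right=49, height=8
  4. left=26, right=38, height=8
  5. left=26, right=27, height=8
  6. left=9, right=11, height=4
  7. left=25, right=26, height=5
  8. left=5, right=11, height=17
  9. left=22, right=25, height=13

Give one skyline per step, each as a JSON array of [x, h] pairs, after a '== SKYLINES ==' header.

== SKYLINES ==
[[27,5],[32,0]]
[[26,8],[27,5],[32,0]]
[[26,8],[27,5],[32,8],[49,0]]
[[26,8],[49,0]]
[[26,8],[49,0]]
[[9,4],[11,0],[26,8],[49,0]]
[[9,4],[11,0],[25,5],[26,8],[49,0]]
[[5,17],[11,0],[25,5],[26,8],[49,0]]
[[5,17],[11,0],[22,13],[25,5],[26,8],[49,0]]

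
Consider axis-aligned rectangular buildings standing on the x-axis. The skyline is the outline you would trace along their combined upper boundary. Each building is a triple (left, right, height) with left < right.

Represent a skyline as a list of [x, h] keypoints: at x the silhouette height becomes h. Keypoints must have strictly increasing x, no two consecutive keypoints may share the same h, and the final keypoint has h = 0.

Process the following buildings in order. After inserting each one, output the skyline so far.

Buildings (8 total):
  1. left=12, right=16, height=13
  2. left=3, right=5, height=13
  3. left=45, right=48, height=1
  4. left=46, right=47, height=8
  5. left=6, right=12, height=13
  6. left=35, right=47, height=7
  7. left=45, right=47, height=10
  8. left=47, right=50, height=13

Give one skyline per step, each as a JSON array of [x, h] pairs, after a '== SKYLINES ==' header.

== SKYLINES ==
[[12,13],[16,0]]
[[3,13],[5,0],[12,13],[16,0]]
[[3,13],[5,0],[12,13],[16,0],[45,1],[48,0]]
[[3,13],[5,0],[12,13],[16,0],[45,1],[46,8],[47,1],[48,0]]
[[3,13],[5,0],[6,13],[16,0],[45,1],[46,8],[47,1],[48,0]]
[[3,13],[5,0],[6,13],[16,0],[35,7],[46,8],[47,1],[48,0]]
[[3,13],[5,0],[6,13],[16,0],[35,7],[45,10],[47,1],[48,0]]
[[3,13],[5,0],[6,13],[16,0],[35,7],[45,10],[47,13],[50,0]]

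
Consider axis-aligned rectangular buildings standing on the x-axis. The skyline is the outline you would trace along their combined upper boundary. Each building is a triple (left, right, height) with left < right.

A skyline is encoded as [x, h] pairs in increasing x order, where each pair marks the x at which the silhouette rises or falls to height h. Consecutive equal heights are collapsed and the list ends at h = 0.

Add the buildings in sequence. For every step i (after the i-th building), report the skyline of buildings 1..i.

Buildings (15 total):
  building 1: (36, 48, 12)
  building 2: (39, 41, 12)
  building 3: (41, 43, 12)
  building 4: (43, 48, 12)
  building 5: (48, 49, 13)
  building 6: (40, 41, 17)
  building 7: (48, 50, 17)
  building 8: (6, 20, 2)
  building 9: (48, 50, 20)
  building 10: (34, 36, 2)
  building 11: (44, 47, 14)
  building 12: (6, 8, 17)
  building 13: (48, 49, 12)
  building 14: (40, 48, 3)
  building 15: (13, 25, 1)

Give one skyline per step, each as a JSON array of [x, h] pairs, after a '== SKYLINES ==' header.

== SKYLINES ==
[[36,12],[48,0]]
[[36,12],[48,0]]
[[36,12],[48,0]]
[[36,12],[48,0]]
[[36,12],[48,13],[49,0]]
[[36,12],[40,17],[41,12],[48,13],[49,0]]
[[36,12],[40,17],[41,12],[48,17],[50,0]]
[[6,2],[20,0],[36,12],[40,17],[41,12],[48,17],[50,0]]
[[6,2],[20,0],[36,12],[40,17],[41,12],[48,20],[50,0]]
[[6,2],[20,0],[34,2],[36,12],[40,17],[41,12],[48,20],[50,0]]
[[6,2],[20,0],[34,2],[36,12],[40,17],[41,12],[44,14],[47,12],[48,20],[50,0]]
[[6,17],[8,2],[20,0],[34,2],[36,12],[40,17],[41,12],[44,14],[47,12],[48,20],[50,0]]
[[6,17],[8,2],[20,0],[34,2],[36,12],[40,17],[41,12],[44,14],[47,12],[48,20],[50,0]]
[[6,17],[8,2],[20,0],[34,2],[36,12],[40,17],[41,12],[44,14],[47,12],[48,20],[50,0]]
[[6,17],[8,2],[20,1],[25,0],[34,2],[36,12],[40,17],[41,12],[44,14],[47,12],[48,20],[50,0]]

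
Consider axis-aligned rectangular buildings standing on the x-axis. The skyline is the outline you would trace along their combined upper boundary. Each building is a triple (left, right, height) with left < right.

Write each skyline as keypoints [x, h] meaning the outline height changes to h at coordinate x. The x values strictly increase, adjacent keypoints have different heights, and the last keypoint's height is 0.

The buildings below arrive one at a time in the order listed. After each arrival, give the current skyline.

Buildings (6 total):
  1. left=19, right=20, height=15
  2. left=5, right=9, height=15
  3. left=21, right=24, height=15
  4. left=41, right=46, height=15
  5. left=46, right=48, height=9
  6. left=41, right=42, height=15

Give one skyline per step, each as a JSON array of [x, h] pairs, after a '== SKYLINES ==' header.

== SKYLINES ==
[[19,15],[20,0]]
[[5,15],[9,0],[19,15],[20,0]]
[[5,15],[9,0],[19,15],[20,0],[21,15],[24,0]]
[[5,15],[9,0],[19,15],[20,0],[21,15],[24,0],[41,15],[46,0]]
[[5,15],[9,0],[19,15],[20,0],[21,15],[24,0],[41,15],[46,9],[48,0]]
[[5,15],[9,0],[19,15],[20,0],[21,15],[24,0],[41,15],[46,9],[48,0]]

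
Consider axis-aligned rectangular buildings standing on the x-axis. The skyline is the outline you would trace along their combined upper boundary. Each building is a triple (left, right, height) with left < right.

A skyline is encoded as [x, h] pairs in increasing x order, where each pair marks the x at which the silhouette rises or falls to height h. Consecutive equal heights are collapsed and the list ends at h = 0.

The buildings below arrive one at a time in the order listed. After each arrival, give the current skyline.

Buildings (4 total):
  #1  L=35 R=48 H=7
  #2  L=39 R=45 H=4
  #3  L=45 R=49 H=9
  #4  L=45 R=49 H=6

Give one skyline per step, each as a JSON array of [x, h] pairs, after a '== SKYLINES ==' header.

== SKYLINES ==
[[35,7],[48,0]]
[[35,7],[48,0]]
[[35,7],[45,9],[49,0]]
[[35,7],[45,9],[49,0]]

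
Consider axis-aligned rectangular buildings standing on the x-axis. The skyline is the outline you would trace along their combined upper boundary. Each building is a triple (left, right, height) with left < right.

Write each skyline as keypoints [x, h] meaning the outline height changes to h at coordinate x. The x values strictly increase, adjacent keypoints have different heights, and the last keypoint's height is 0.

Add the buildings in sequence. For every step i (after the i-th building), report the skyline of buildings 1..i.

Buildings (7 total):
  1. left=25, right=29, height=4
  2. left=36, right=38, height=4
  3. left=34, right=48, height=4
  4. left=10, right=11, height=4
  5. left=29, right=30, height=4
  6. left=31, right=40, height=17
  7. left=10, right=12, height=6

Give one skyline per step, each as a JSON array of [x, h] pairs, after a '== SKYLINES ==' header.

== SKYLINES ==
[[25,4],[29,0]]
[[25,4],[29,0],[36,4],[38,0]]
[[25,4],[29,0],[34,4],[48,0]]
[[10,4],[11,0],[25,4],[29,0],[34,4],[48,0]]
[[10,4],[11,0],[25,4],[30,0],[34,4],[48,0]]
[[10,4],[11,0],[25,4],[30,0],[31,17],[40,4],[48,0]]
[[10,6],[12,0],[25,4],[30,0],[31,17],[40,4],[48,0]]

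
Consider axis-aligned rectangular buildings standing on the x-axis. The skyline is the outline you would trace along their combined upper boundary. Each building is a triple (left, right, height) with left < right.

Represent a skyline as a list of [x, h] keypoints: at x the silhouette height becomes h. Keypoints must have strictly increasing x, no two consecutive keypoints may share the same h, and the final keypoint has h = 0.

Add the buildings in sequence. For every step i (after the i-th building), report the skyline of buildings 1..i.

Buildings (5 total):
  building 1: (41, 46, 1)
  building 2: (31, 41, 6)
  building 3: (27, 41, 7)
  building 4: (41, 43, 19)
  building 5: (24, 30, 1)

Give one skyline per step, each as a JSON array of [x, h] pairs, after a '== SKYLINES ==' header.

== SKYLINES ==
[[41,1],[46,0]]
[[31,6],[41,1],[46,0]]
[[27,7],[41,1],[46,0]]
[[27,7],[41,19],[43,1],[46,0]]
[[24,1],[27,7],[41,19],[43,1],[46,0]]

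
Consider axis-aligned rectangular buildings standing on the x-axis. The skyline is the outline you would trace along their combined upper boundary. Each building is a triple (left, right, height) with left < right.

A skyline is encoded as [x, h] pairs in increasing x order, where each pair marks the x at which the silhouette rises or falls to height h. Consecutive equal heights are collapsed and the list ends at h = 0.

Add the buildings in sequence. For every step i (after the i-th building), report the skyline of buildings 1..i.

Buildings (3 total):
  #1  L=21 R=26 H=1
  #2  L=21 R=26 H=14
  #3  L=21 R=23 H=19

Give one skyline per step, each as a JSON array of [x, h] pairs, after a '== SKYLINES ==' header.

== SKYLINES ==
[[21,1],[26,0]]
[[21,14],[26,0]]
[[21,19],[23,14],[26,0]]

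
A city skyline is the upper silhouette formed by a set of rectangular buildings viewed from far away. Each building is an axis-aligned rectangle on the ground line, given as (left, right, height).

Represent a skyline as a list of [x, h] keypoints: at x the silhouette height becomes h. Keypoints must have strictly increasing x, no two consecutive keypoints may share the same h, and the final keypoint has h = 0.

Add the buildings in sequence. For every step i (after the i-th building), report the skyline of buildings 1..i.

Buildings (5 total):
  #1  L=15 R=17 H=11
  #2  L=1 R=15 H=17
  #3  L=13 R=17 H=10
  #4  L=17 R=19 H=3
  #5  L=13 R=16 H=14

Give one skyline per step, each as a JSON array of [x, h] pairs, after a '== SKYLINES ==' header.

== SKYLINES ==
[[15,11],[17,0]]
[[1,17],[15,11],[17,0]]
[[1,17],[15,11],[17,0]]
[[1,17],[15,11],[17,3],[19,0]]
[[1,17],[15,14],[16,11],[17,3],[19,0]]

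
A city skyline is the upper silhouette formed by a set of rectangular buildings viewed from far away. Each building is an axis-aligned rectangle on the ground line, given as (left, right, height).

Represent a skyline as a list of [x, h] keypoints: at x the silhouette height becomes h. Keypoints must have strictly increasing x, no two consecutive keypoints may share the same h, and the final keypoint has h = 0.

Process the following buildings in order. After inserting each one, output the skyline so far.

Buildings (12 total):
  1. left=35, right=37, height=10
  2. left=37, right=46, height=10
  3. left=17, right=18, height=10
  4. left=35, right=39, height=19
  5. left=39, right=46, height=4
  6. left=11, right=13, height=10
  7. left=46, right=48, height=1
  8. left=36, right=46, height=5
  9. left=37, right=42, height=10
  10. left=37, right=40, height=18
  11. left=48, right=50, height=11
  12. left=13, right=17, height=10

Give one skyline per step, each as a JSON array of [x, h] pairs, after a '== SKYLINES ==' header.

== SKYLINES ==
[[35,10],[37,0]]
[[35,10],[46,0]]
[[17,10],[18,0],[35,10],[46,0]]
[[17,10],[18,0],[35,19],[39,10],[46,0]]
[[17,10],[18,0],[35,19],[39,10],[46,0]]
[[11,10],[13,0],[17,10],[18,0],[35,19],[39,10],[46,0]]
[[11,10],[13,0],[17,10],[18,0],[35,19],[39,10],[46,1],[48,0]]
[[11,10],[13,0],[17,10],[18,0],[35,19],[39,10],[46,1],[48,0]]
[[11,10],[13,0],[17,10],[18,0],[35,19],[39,10],[46,1],[48,0]]
[[11,10],[13,0],[17,10],[18,0],[35,19],[39,18],[40,10],[46,1],[48,0]]
[[11,10],[13,0],[17,10],[18,0],[35,19],[39,18],[40,10],[46,1],[48,11],[50,0]]
[[11,10],[18,0],[35,19],[39,18],[40,10],[46,1],[48,11],[50,0]]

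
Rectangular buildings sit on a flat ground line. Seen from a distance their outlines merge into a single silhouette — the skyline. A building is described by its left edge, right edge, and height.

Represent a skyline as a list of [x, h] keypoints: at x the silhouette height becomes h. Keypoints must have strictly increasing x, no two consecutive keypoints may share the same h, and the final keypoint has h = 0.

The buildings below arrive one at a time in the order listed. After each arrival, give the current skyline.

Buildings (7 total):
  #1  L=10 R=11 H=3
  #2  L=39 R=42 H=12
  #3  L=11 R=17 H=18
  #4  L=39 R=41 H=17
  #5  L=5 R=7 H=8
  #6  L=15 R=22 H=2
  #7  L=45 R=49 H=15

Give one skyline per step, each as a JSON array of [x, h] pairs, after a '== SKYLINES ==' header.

== SKYLINES ==
[[10,3],[11,0]]
[[10,3],[11,0],[39,12],[42,0]]
[[10,3],[11,18],[17,0],[39,12],[42,0]]
[[10,3],[11,18],[17,0],[39,17],[41,12],[42,0]]
[[5,8],[7,0],[10,3],[11,18],[17,0],[39,17],[41,12],[42,0]]
[[5,8],[7,0],[10,3],[11,18],[17,2],[22,0],[39,17],[41,12],[42,0]]
[[5,8],[7,0],[10,3],[11,18],[17,2],[22,0],[39,17],[41,12],[42,0],[45,15],[49,0]]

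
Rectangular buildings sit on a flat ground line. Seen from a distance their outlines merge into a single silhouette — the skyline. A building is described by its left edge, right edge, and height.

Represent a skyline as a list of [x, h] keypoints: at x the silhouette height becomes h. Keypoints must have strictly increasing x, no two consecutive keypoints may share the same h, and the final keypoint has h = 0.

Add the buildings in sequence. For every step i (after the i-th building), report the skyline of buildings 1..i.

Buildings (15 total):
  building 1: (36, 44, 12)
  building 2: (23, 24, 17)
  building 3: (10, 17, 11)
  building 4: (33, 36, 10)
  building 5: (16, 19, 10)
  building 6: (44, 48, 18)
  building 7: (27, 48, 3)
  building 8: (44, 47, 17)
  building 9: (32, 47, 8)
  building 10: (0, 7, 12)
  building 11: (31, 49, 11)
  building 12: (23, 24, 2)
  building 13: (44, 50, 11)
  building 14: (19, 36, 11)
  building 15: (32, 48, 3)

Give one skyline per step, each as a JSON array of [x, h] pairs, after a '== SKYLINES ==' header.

== SKYLINES ==
[[36,12],[44,0]]
[[23,17],[24,0],[36,12],[44,0]]
[[10,11],[17,0],[23,17],[24,0],[36,12],[44,0]]
[[10,11],[17,0],[23,17],[24,0],[33,10],[36,12],[44,0]]
[[10,11],[17,10],[19,0],[23,17],[24,0],[33,10],[36,12],[44,0]]
[[10,11],[17,10],[19,0],[23,17],[24,0],[33,10],[36,12],[44,18],[48,0]]
[[10,11],[17,10],[19,0],[23,17],[24,0],[27,3],[33,10],[36,12],[44,18],[48,0]]
[[10,11],[17,10],[19,0],[23,17],[24,0],[27,3],[33,10],[36,12],[44,18],[48,0]]
[[10,11],[17,10],[19,0],[23,17],[24,0],[27,3],[32,8],[33,10],[36,12],[44,18],[48,0]]
[[0,12],[7,0],[10,11],[17,10],[19,0],[23,17],[24,0],[27,3],[32,8],[33,10],[36,12],[44,18],[48,0]]
[[0,12],[7,0],[10,11],[17,10],[19,0],[23,17],[24,0],[27,3],[31,11],[36,12],[44,18],[48,11],[49,0]]
[[0,12],[7,0],[10,11],[17,10],[19,0],[23,17],[24,0],[27,3],[31,11],[36,12],[44,18],[48,11],[49,0]]
[[0,12],[7,0],[10,11],[17,10],[19,0],[23,17],[24,0],[27,3],[31,11],[36,12],[44,18],[48,11],[50,0]]
[[0,12],[7,0],[10,11],[17,10],[19,11],[23,17],[24,11],[36,12],[44,18],[48,11],[50,0]]
[[0,12],[7,0],[10,11],[17,10],[19,11],[23,17],[24,11],[36,12],[44,18],[48,11],[50,0]]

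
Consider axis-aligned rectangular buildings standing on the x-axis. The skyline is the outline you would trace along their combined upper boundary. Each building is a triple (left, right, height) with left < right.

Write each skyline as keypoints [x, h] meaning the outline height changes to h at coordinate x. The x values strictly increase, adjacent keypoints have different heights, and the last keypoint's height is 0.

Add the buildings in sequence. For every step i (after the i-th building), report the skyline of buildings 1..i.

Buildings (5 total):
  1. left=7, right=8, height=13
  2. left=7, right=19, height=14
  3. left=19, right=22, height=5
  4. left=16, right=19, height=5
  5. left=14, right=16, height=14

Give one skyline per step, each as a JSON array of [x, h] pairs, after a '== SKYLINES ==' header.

== SKYLINES ==
[[7,13],[8,0]]
[[7,14],[19,0]]
[[7,14],[19,5],[22,0]]
[[7,14],[19,5],[22,0]]
[[7,14],[19,5],[22,0]]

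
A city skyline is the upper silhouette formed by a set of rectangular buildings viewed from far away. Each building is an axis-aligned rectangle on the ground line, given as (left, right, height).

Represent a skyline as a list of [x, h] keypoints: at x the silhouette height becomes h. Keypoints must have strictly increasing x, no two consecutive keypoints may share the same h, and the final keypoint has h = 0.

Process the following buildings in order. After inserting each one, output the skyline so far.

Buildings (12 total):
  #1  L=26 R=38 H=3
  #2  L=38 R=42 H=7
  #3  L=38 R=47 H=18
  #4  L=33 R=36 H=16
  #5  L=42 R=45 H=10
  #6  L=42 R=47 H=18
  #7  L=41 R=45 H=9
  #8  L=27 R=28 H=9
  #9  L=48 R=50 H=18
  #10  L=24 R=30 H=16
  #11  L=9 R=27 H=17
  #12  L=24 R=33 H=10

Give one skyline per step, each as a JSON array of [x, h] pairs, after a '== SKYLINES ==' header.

== SKYLINES ==
[[26,3],[38,0]]
[[26,3],[38,7],[42,0]]
[[26,3],[38,18],[47,0]]
[[26,3],[33,16],[36,3],[38,18],[47,0]]
[[26,3],[33,16],[36,3],[38,18],[47,0]]
[[26,3],[33,16],[36,3],[38,18],[47,0]]
[[26,3],[33,16],[36,3],[38,18],[47,0]]
[[26,3],[27,9],[28,3],[33,16],[36,3],[38,18],[47,0]]
[[26,3],[27,9],[28,3],[33,16],[36,3],[38,18],[47,0],[48,18],[50,0]]
[[24,16],[30,3],[33,16],[36,3],[38,18],[47,0],[48,18],[50,0]]
[[9,17],[27,16],[30,3],[33,16],[36,3],[38,18],[47,0],[48,18],[50,0]]
[[9,17],[27,16],[30,10],[33,16],[36,3],[38,18],[47,0],[48,18],[50,0]]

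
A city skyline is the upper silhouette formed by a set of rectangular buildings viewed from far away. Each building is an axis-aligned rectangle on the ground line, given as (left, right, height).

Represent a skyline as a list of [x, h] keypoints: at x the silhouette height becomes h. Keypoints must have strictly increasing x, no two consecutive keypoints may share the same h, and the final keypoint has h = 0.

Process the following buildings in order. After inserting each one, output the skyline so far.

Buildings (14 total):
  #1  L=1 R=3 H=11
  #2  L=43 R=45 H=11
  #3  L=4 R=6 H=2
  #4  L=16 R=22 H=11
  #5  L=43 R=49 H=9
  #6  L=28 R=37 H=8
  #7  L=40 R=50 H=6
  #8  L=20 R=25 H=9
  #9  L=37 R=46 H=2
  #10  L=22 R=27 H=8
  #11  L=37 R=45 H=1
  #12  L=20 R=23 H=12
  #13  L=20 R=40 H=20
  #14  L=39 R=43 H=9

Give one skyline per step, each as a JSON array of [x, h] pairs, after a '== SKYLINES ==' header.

== SKYLINES ==
[[1,11],[3,0]]
[[1,11],[3,0],[43,11],[45,0]]
[[1,11],[3,0],[4,2],[6,0],[43,11],[45,0]]
[[1,11],[3,0],[4,2],[6,0],[16,11],[22,0],[43,11],[45,0]]
[[1,11],[3,0],[4,2],[6,0],[16,11],[22,0],[43,11],[45,9],[49,0]]
[[1,11],[3,0],[4,2],[6,0],[16,11],[22,0],[28,8],[37,0],[43,11],[45,9],[49,0]]
[[1,11],[3,0],[4,2],[6,0],[16,11],[22,0],[28,8],[37,0],[40,6],[43,11],[45,9],[49,6],[50,0]]
[[1,11],[3,0],[4,2],[6,0],[16,11],[22,9],[25,0],[28,8],[37,0],[40,6],[43,11],[45,9],[49,6],[50,0]]
[[1,11],[3,0],[4,2],[6,0],[16,11],[22,9],[25,0],[28,8],[37,2],[40,6],[43,11],[45,9],[49,6],[50,0]]
[[1,11],[3,0],[4,2],[6,0],[16,11],[22,9],[25,8],[27,0],[28,8],[37,2],[40,6],[43,11],[45,9],[49,6],[50,0]]
[[1,11],[3,0],[4,2],[6,0],[16,11],[22,9],[25,8],[27,0],[28,8],[37,2],[40,6],[43,11],[45,9],[49,6],[50,0]]
[[1,11],[3,0],[4,2],[6,0],[16,11],[20,12],[23,9],[25,8],[27,0],[28,8],[37,2],[40,6],[43,11],[45,9],[49,6],[50,0]]
[[1,11],[3,0],[4,2],[6,0],[16,11],[20,20],[40,6],[43,11],[45,9],[49,6],[50,0]]
[[1,11],[3,0],[4,2],[6,0],[16,11],[20,20],[40,9],[43,11],[45,9],[49,6],[50,0]]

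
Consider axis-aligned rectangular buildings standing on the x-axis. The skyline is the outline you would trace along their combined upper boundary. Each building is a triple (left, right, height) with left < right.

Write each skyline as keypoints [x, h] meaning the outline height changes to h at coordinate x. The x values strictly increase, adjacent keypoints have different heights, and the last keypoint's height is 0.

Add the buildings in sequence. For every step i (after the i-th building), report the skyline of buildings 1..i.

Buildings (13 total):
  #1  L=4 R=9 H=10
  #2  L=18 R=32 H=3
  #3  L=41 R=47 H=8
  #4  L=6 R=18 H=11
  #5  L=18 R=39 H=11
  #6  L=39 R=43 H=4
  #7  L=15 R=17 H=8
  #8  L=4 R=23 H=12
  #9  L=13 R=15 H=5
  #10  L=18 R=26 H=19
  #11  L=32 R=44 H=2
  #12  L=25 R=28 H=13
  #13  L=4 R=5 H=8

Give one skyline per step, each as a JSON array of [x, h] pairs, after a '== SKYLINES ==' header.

== SKYLINES ==
[[4,10],[9,0]]
[[4,10],[9,0],[18,3],[32,0]]
[[4,10],[9,0],[18,3],[32,0],[41,8],[47,0]]
[[4,10],[6,11],[18,3],[32,0],[41,8],[47,0]]
[[4,10],[6,11],[39,0],[41,8],[47,0]]
[[4,10],[6,11],[39,4],[41,8],[47,0]]
[[4,10],[6,11],[39,4],[41,8],[47,0]]
[[4,12],[23,11],[39,4],[41,8],[47,0]]
[[4,12],[23,11],[39,4],[41,8],[47,0]]
[[4,12],[18,19],[26,11],[39,4],[41,8],[47,0]]
[[4,12],[18,19],[26,11],[39,4],[41,8],[47,0]]
[[4,12],[18,19],[26,13],[28,11],[39,4],[41,8],[47,0]]
[[4,12],[18,19],[26,13],[28,11],[39,4],[41,8],[47,0]]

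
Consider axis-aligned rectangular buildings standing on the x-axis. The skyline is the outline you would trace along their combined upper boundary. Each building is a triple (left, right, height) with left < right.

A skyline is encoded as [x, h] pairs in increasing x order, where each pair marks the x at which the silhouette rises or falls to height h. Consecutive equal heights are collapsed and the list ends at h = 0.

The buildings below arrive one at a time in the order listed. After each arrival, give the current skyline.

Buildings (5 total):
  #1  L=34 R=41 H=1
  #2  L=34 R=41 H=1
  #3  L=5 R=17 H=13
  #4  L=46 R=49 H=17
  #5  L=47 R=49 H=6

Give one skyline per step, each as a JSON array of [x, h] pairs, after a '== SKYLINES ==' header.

== SKYLINES ==
[[34,1],[41,0]]
[[34,1],[41,0]]
[[5,13],[17,0],[34,1],[41,0]]
[[5,13],[17,0],[34,1],[41,0],[46,17],[49,0]]
[[5,13],[17,0],[34,1],[41,0],[46,17],[49,0]]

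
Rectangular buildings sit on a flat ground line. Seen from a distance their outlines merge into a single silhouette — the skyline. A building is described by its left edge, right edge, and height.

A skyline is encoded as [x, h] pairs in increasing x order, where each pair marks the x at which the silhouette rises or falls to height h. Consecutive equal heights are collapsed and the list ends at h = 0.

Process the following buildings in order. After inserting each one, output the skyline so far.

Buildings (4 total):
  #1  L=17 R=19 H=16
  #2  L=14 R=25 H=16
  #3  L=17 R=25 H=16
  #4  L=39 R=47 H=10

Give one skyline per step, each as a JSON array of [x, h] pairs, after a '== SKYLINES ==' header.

== SKYLINES ==
[[17,16],[19,0]]
[[14,16],[25,0]]
[[14,16],[25,0]]
[[14,16],[25,0],[39,10],[47,0]]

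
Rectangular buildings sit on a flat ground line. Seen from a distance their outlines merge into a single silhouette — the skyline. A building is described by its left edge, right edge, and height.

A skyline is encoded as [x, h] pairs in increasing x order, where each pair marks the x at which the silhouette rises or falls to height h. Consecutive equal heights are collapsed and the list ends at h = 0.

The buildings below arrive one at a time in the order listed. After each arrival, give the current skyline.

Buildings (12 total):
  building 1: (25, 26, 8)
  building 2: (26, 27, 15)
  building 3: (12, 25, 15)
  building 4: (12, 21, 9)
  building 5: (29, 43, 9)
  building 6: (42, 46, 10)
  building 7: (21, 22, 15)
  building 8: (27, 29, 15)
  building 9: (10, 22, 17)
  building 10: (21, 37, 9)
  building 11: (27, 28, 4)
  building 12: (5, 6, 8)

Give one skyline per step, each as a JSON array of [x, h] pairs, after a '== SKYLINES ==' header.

== SKYLINES ==
[[25,8],[26,0]]
[[25,8],[26,15],[27,0]]
[[12,15],[25,8],[26,15],[27,0]]
[[12,15],[25,8],[26,15],[27,0]]
[[12,15],[25,8],[26,15],[27,0],[29,9],[43,0]]
[[12,15],[25,8],[26,15],[27,0],[29,9],[42,10],[46,0]]
[[12,15],[25,8],[26,15],[27,0],[29,9],[42,10],[46,0]]
[[12,15],[25,8],[26,15],[29,9],[42,10],[46,0]]
[[10,17],[22,15],[25,8],[26,15],[29,9],[42,10],[46,0]]
[[10,17],[22,15],[25,9],[26,15],[29,9],[42,10],[46,0]]
[[10,17],[22,15],[25,9],[26,15],[29,9],[42,10],[46,0]]
[[5,8],[6,0],[10,17],[22,15],[25,9],[26,15],[29,9],[42,10],[46,0]]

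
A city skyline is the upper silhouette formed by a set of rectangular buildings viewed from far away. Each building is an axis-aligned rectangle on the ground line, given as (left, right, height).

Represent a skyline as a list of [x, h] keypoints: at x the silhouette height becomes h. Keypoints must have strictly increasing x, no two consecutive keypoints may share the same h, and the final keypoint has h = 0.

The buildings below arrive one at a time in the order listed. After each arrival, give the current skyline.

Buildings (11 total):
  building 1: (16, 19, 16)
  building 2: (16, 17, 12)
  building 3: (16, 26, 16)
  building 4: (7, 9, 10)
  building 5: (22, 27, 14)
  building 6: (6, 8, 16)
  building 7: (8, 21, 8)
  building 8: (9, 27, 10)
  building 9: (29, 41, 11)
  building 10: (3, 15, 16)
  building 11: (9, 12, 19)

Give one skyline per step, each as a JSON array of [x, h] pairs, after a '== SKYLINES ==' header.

== SKYLINES ==
[[16,16],[19,0]]
[[16,16],[19,0]]
[[16,16],[26,0]]
[[7,10],[9,0],[16,16],[26,0]]
[[7,10],[9,0],[16,16],[26,14],[27,0]]
[[6,16],[8,10],[9,0],[16,16],[26,14],[27,0]]
[[6,16],[8,10],[9,8],[16,16],[26,14],[27,0]]
[[6,16],[8,10],[16,16],[26,14],[27,0]]
[[6,16],[8,10],[16,16],[26,14],[27,0],[29,11],[41,0]]
[[3,16],[15,10],[16,16],[26,14],[27,0],[29,11],[41,0]]
[[3,16],[9,19],[12,16],[15,10],[16,16],[26,14],[27,0],[29,11],[41,0]]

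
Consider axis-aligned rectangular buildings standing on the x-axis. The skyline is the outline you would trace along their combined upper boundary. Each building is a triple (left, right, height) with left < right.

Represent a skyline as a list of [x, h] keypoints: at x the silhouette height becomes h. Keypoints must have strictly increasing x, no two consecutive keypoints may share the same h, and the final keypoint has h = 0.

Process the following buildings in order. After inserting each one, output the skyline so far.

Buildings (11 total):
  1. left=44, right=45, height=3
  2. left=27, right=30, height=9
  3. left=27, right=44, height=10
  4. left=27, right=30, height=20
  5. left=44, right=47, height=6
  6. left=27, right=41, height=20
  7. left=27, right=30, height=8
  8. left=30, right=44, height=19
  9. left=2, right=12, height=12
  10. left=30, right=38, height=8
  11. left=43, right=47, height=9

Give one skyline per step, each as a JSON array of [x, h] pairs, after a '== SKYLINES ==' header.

== SKYLINES ==
[[44,3],[45,0]]
[[27,9],[30,0],[44,3],[45,0]]
[[27,10],[44,3],[45,0]]
[[27,20],[30,10],[44,3],[45,0]]
[[27,20],[30,10],[44,6],[47,0]]
[[27,20],[41,10],[44,6],[47,0]]
[[27,20],[41,10],[44,6],[47,0]]
[[27,20],[41,19],[44,6],[47,0]]
[[2,12],[12,0],[27,20],[41,19],[44,6],[47,0]]
[[2,12],[12,0],[27,20],[41,19],[44,6],[47,0]]
[[2,12],[12,0],[27,20],[41,19],[44,9],[47,0]]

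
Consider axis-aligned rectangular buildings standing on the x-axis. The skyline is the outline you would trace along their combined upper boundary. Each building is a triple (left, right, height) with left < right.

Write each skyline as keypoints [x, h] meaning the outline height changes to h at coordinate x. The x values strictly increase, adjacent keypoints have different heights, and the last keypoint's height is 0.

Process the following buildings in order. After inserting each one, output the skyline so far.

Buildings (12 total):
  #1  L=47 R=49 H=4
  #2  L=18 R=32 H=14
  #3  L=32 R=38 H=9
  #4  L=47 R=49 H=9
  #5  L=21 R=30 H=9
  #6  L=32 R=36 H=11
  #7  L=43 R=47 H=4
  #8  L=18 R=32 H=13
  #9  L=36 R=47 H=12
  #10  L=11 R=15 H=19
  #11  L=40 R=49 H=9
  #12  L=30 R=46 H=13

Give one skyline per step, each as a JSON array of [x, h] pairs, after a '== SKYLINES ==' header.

== SKYLINES ==
[[47,4],[49,0]]
[[18,14],[32,0],[47,4],[49,0]]
[[18,14],[32,9],[38,0],[47,4],[49,0]]
[[18,14],[32,9],[38,0],[47,9],[49,0]]
[[18,14],[32,9],[38,0],[47,9],[49,0]]
[[18,14],[32,11],[36,9],[38,0],[47,9],[49,0]]
[[18,14],[32,11],[36,9],[38,0],[43,4],[47,9],[49,0]]
[[18,14],[32,11],[36,9],[38,0],[43,4],[47,9],[49,0]]
[[18,14],[32,11],[36,12],[47,9],[49,0]]
[[11,19],[15,0],[18,14],[32,11],[36,12],[47,9],[49,0]]
[[11,19],[15,0],[18,14],[32,11],[36,12],[47,9],[49,0]]
[[11,19],[15,0],[18,14],[32,13],[46,12],[47,9],[49,0]]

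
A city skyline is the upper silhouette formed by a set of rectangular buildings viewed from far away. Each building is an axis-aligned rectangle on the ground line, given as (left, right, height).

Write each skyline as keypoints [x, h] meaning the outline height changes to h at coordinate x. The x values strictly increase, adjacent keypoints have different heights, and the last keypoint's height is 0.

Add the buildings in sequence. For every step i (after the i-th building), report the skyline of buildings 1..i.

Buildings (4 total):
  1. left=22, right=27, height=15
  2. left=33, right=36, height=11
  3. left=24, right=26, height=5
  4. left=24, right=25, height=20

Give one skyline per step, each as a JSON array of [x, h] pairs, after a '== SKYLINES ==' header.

== SKYLINES ==
[[22,15],[27,0]]
[[22,15],[27,0],[33,11],[36,0]]
[[22,15],[27,0],[33,11],[36,0]]
[[22,15],[24,20],[25,15],[27,0],[33,11],[36,0]]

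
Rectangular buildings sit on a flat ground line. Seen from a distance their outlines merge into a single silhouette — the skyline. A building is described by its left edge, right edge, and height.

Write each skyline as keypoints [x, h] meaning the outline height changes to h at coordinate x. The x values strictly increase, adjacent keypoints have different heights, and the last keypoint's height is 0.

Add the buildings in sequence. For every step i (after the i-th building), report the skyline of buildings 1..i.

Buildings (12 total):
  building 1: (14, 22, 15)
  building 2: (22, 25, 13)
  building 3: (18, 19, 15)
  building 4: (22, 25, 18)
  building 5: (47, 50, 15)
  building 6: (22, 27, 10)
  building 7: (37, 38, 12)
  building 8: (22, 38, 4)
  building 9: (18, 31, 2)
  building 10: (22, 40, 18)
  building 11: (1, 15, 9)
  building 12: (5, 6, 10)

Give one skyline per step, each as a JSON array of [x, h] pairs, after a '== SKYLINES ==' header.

== SKYLINES ==
[[14,15],[22,0]]
[[14,15],[22,13],[25,0]]
[[14,15],[22,13],[25,0]]
[[14,15],[22,18],[25,0]]
[[14,15],[22,18],[25,0],[47,15],[50,0]]
[[14,15],[22,18],[25,10],[27,0],[47,15],[50,0]]
[[14,15],[22,18],[25,10],[27,0],[37,12],[38,0],[47,15],[50,0]]
[[14,15],[22,18],[25,10],[27,4],[37,12],[38,0],[47,15],[50,0]]
[[14,15],[22,18],[25,10],[27,4],[37,12],[38,0],[47,15],[50,0]]
[[14,15],[22,18],[40,0],[47,15],[50,0]]
[[1,9],[14,15],[22,18],[40,0],[47,15],[50,0]]
[[1,9],[5,10],[6,9],[14,15],[22,18],[40,0],[47,15],[50,0]]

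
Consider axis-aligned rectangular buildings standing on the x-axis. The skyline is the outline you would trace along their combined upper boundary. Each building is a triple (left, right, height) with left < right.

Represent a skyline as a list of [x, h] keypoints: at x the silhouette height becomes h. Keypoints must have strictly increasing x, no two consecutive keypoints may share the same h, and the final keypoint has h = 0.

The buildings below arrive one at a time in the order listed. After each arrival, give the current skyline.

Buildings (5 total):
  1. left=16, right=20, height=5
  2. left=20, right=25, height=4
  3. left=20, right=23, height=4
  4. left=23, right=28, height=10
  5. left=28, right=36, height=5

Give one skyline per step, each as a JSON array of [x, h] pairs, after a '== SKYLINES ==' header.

== SKYLINES ==
[[16,5],[20,0]]
[[16,5],[20,4],[25,0]]
[[16,5],[20,4],[25,0]]
[[16,5],[20,4],[23,10],[28,0]]
[[16,5],[20,4],[23,10],[28,5],[36,0]]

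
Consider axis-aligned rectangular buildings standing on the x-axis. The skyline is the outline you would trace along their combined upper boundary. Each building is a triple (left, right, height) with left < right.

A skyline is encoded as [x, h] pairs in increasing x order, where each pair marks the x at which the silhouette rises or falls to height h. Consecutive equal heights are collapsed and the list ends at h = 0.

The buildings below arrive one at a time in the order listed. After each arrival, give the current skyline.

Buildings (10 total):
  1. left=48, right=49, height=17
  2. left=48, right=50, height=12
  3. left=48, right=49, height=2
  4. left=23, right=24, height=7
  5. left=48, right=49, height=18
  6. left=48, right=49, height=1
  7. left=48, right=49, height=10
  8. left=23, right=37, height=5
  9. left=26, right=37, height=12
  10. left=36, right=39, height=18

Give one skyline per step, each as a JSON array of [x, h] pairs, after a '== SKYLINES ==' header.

== SKYLINES ==
[[48,17],[49,0]]
[[48,17],[49,12],[50,0]]
[[48,17],[49,12],[50,0]]
[[23,7],[24,0],[48,17],[49,12],[50,0]]
[[23,7],[24,0],[48,18],[49,12],[50,0]]
[[23,7],[24,0],[48,18],[49,12],[50,0]]
[[23,7],[24,0],[48,18],[49,12],[50,0]]
[[23,7],[24,5],[37,0],[48,18],[49,12],[50,0]]
[[23,7],[24,5],[26,12],[37,0],[48,18],[49,12],[50,0]]
[[23,7],[24,5],[26,12],[36,18],[39,0],[48,18],[49,12],[50,0]]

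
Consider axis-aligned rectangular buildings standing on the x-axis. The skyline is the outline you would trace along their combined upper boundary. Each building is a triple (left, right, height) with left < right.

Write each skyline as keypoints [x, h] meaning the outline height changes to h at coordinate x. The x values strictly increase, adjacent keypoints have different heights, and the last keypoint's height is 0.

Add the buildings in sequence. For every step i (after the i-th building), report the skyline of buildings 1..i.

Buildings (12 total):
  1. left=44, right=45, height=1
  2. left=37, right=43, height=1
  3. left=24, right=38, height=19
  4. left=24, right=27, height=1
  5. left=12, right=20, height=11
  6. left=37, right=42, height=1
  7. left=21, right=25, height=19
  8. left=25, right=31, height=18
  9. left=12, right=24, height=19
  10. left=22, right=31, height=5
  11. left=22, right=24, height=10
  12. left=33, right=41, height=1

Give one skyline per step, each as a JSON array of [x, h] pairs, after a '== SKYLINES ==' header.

== SKYLINES ==
[[44,1],[45,0]]
[[37,1],[43,0],[44,1],[45,0]]
[[24,19],[38,1],[43,0],[44,1],[45,0]]
[[24,19],[38,1],[43,0],[44,1],[45,0]]
[[12,11],[20,0],[24,19],[38,1],[43,0],[44,1],[45,0]]
[[12,11],[20,0],[24,19],[38,1],[43,0],[44,1],[45,0]]
[[12,11],[20,0],[21,19],[38,1],[43,0],[44,1],[45,0]]
[[12,11],[20,0],[21,19],[38,1],[43,0],[44,1],[45,0]]
[[12,19],[38,1],[43,0],[44,1],[45,0]]
[[12,19],[38,1],[43,0],[44,1],[45,0]]
[[12,19],[38,1],[43,0],[44,1],[45,0]]
[[12,19],[38,1],[43,0],[44,1],[45,0]]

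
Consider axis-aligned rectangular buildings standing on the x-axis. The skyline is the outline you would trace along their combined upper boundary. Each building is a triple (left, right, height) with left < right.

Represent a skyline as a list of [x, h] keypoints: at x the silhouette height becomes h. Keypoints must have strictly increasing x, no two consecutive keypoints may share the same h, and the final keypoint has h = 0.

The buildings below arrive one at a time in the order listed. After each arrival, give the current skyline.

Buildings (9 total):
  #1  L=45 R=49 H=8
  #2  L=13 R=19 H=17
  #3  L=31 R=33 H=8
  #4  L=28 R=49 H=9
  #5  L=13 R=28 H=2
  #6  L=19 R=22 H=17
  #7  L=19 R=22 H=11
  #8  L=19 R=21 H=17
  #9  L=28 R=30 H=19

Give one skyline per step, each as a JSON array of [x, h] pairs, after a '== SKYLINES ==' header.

== SKYLINES ==
[[45,8],[49,0]]
[[13,17],[19,0],[45,8],[49,0]]
[[13,17],[19,0],[31,8],[33,0],[45,8],[49,0]]
[[13,17],[19,0],[28,9],[49,0]]
[[13,17],[19,2],[28,9],[49,0]]
[[13,17],[22,2],[28,9],[49,0]]
[[13,17],[22,2],[28,9],[49,0]]
[[13,17],[22,2],[28,9],[49,0]]
[[13,17],[22,2],[28,19],[30,9],[49,0]]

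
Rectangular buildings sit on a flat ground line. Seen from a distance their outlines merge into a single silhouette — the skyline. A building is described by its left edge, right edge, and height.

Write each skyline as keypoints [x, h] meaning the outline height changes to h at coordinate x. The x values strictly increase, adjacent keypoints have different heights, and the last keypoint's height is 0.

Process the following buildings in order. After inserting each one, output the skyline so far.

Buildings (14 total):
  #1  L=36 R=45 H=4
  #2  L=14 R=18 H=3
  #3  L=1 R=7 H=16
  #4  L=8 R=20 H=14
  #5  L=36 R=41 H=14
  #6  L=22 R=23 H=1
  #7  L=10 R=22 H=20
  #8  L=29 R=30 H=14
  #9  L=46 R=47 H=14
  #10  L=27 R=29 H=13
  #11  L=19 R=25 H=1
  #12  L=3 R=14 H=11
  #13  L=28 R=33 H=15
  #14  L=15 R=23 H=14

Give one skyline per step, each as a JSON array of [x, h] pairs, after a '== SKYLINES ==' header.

== SKYLINES ==
[[36,4],[45,0]]
[[14,3],[18,0],[36,4],[45,0]]
[[1,16],[7,0],[14,3],[18,0],[36,4],[45,0]]
[[1,16],[7,0],[8,14],[20,0],[36,4],[45,0]]
[[1,16],[7,0],[8,14],[20,0],[36,14],[41,4],[45,0]]
[[1,16],[7,0],[8,14],[20,0],[22,1],[23,0],[36,14],[41,4],[45,0]]
[[1,16],[7,0],[8,14],[10,20],[22,1],[23,0],[36,14],[41,4],[45,0]]
[[1,16],[7,0],[8,14],[10,20],[22,1],[23,0],[29,14],[30,0],[36,14],[41,4],[45,0]]
[[1,16],[7,0],[8,14],[10,20],[22,1],[23,0],[29,14],[30,0],[36,14],[41,4],[45,0],[46,14],[47,0]]
[[1,16],[7,0],[8,14],[10,20],[22,1],[23,0],[27,13],[29,14],[30,0],[36,14],[41,4],[45,0],[46,14],[47,0]]
[[1,16],[7,0],[8,14],[10,20],[22,1],[25,0],[27,13],[29,14],[30,0],[36,14],[41,4],[45,0],[46,14],[47,0]]
[[1,16],[7,11],[8,14],[10,20],[22,1],[25,0],[27,13],[29,14],[30,0],[36,14],[41,4],[45,0],[46,14],[47,0]]
[[1,16],[7,11],[8,14],[10,20],[22,1],[25,0],[27,13],[28,15],[33,0],[36,14],[41,4],[45,0],[46,14],[47,0]]
[[1,16],[7,11],[8,14],[10,20],[22,14],[23,1],[25,0],[27,13],[28,15],[33,0],[36,14],[41,4],[45,0],[46,14],[47,0]]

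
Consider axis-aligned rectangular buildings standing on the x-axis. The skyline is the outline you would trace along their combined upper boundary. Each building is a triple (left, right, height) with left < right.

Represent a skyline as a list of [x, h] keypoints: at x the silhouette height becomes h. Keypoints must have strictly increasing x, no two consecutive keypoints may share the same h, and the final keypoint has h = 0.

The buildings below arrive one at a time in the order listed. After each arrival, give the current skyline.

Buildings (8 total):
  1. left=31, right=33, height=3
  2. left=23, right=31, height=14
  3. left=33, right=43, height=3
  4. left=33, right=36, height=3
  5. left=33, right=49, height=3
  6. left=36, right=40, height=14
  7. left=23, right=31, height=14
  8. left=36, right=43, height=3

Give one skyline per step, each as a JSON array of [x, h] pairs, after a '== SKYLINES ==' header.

== SKYLINES ==
[[31,3],[33,0]]
[[23,14],[31,3],[33,0]]
[[23,14],[31,3],[43,0]]
[[23,14],[31,3],[43,0]]
[[23,14],[31,3],[49,0]]
[[23,14],[31,3],[36,14],[40,3],[49,0]]
[[23,14],[31,3],[36,14],[40,3],[49,0]]
[[23,14],[31,3],[36,14],[40,3],[49,0]]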